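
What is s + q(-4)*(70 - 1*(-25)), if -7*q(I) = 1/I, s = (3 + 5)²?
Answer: 1887/28 ≈ 67.393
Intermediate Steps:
s = 64 (s = 8² = 64)
q(I) = -1/(7*I)
s + q(-4)*(70 - 1*(-25)) = 64 + (-⅐/(-4))*(70 - 1*(-25)) = 64 + (-⅐*(-¼))*(70 + 25) = 64 + (1/28)*95 = 64 + 95/28 = 1887/28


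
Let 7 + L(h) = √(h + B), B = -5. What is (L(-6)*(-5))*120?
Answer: 4200 - 600*I*√11 ≈ 4200.0 - 1990.0*I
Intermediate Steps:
L(h) = -7 + √(-5 + h) (L(h) = -7 + √(h - 5) = -7 + √(-5 + h))
(L(-6)*(-5))*120 = ((-7 + √(-5 - 6))*(-5))*120 = ((-7 + √(-11))*(-5))*120 = ((-7 + I*√11)*(-5))*120 = (35 - 5*I*√11)*120 = 4200 - 600*I*√11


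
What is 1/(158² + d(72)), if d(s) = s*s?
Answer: 1/30148 ≈ 3.3170e-5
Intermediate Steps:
d(s) = s²
1/(158² + d(72)) = 1/(158² + 72²) = 1/(24964 + 5184) = 1/30148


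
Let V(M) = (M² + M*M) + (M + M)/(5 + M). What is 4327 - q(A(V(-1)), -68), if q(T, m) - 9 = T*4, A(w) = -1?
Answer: 4322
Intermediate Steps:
V(M) = 2*M² + 2*M/(5 + M) (V(M) = (M² + M²) + (2*M)/(5 + M) = 2*M² + 2*M/(5 + M))
q(T, m) = 9 + 4*T (q(T, m) = 9 + T*4 = 9 + 4*T)
4327 - q(A(V(-1)), -68) = 4327 - (9 + 4*(-1)) = 4327 - (9 - 4) = 4327 - 1*5 = 4327 - 5 = 4322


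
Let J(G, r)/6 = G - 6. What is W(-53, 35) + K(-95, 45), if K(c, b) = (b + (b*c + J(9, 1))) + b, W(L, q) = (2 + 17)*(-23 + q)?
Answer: -3939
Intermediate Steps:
J(G, r) = -36 + 6*G (J(G, r) = 6*(G - 6) = 6*(-6 + G) = -36 + 6*G)
W(L, q) = -437 + 19*q (W(L, q) = 19*(-23 + q) = -437 + 19*q)
K(c, b) = 18 + 2*b + b*c (K(c, b) = (b + (b*c + (-36 + 6*9))) + b = (b + (b*c + (-36 + 54))) + b = (b + (b*c + 18)) + b = (b + (18 + b*c)) + b = (18 + b + b*c) + b = 18 + 2*b + b*c)
W(-53, 35) + K(-95, 45) = (-437 + 19*35) + (18 + 2*45 + 45*(-95)) = (-437 + 665) + (18 + 90 - 4275) = 228 - 4167 = -3939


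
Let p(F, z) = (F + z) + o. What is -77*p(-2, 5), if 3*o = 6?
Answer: -385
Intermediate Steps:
o = 2 (o = (⅓)*6 = 2)
p(F, z) = 2 + F + z (p(F, z) = (F + z) + 2 = 2 + F + z)
-77*p(-2, 5) = -77*(2 - 2 + 5) = -77*5 = -385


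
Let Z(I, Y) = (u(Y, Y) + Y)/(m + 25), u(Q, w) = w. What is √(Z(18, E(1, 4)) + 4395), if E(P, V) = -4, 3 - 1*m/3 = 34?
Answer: √1270189/17 ≈ 66.296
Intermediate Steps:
m = -93 (m = 9 - 3*34 = 9 - 102 = -93)
Z(I, Y) = -Y/34 (Z(I, Y) = (Y + Y)/(-93 + 25) = (2*Y)/(-68) = (2*Y)*(-1/68) = -Y/34)
√(Z(18, E(1, 4)) + 4395) = √(-1/34*(-4) + 4395) = √(2/17 + 4395) = √(74717/17) = √1270189/17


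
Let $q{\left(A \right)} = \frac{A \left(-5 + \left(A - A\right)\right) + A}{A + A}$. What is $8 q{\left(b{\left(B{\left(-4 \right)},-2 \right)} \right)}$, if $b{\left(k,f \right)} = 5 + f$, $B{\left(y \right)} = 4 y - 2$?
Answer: $-16$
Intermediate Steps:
$B{\left(y \right)} = -2 + 4 y$
$q{\left(A \right)} = -2$ ($q{\left(A \right)} = \frac{A \left(-5 + 0\right) + A}{2 A} = \left(A \left(-5\right) + A\right) \frac{1}{2 A} = \left(- 5 A + A\right) \frac{1}{2 A} = - 4 A \frac{1}{2 A} = -2$)
$8 q{\left(b{\left(B{\left(-4 \right)},-2 \right)} \right)} = 8 \left(-2\right) = -16$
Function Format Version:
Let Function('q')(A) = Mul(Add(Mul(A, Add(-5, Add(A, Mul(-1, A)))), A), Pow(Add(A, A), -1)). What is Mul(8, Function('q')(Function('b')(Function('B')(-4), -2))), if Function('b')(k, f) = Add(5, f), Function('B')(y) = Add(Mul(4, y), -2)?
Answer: -16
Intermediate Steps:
Function('B')(y) = Add(-2, Mul(4, y))
Function('q')(A) = -2 (Function('q')(A) = Mul(Add(Mul(A, Add(-5, 0)), A), Pow(Mul(2, A), -1)) = Mul(Add(Mul(A, -5), A), Mul(Rational(1, 2), Pow(A, -1))) = Mul(Add(Mul(-5, A), A), Mul(Rational(1, 2), Pow(A, -1))) = Mul(Mul(-4, A), Mul(Rational(1, 2), Pow(A, -1))) = -2)
Mul(8, Function('q')(Function('b')(Function('B')(-4), -2))) = Mul(8, -2) = -16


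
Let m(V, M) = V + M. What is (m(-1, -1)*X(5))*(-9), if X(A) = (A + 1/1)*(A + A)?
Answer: 1080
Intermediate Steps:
m(V, M) = M + V
X(A) = 2*A*(1 + A) (X(A) = (A + 1)*(2*A) = (1 + A)*(2*A) = 2*A*(1 + A))
(m(-1, -1)*X(5))*(-9) = ((-1 - 1)*(2*5*(1 + 5)))*(-9) = -4*5*6*(-9) = -2*60*(-9) = -120*(-9) = 1080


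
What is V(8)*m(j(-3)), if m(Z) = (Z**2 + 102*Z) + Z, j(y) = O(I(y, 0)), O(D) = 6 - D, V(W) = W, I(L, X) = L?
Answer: 8064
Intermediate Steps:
j(y) = 6 - y
m(Z) = Z**2 + 103*Z
V(8)*m(j(-3)) = 8*((6 - 1*(-3))*(103 + (6 - 1*(-3)))) = 8*((6 + 3)*(103 + (6 + 3))) = 8*(9*(103 + 9)) = 8*(9*112) = 8*1008 = 8064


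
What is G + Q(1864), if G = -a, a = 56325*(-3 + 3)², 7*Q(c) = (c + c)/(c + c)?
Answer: ⅐ ≈ 0.14286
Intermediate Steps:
Q(c) = ⅐ (Q(c) = ((c + c)/(c + c))/7 = ((2*c)/((2*c)))/7 = ((2*c)*(1/(2*c)))/7 = (⅐)*1 = ⅐)
a = 0 (a = 56325*0² = 56325*0 = 0)
G = 0 (G = -1*0 = 0)
G + Q(1864) = 0 + ⅐ = ⅐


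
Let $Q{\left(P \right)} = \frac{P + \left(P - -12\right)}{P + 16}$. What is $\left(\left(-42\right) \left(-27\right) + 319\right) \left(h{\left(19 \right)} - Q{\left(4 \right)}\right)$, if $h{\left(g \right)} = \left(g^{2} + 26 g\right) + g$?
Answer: $1268469$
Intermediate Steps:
$h{\left(g \right)} = g^{2} + 27 g$
$Q{\left(P \right)} = \frac{12 + 2 P}{16 + P}$ ($Q{\left(P \right)} = \frac{P + \left(P + 12\right)}{16 + P} = \frac{P + \left(12 + P\right)}{16 + P} = \frac{12 + 2 P}{16 + P}$)
$\left(\left(-42\right) \left(-27\right) + 319\right) \left(h{\left(19 \right)} - Q{\left(4 \right)}\right) = \left(\left(-42\right) \left(-27\right) + 319\right) \left(19 \left(27 + 19\right) - \frac{2 \left(6 + 4\right)}{16 + 4}\right) = \left(1134 + 319\right) \left(19 \cdot 46 - 2 \cdot \frac{1}{20} \cdot 10\right) = 1453 \left(874 - 2 \cdot \frac{1}{20} \cdot 10\right) = 1453 \left(874 - 1\right) = 1453 \cdot 873 = 1268469$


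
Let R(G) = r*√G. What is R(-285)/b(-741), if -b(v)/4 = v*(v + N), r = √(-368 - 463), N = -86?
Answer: √26315/817076 ≈ 0.00019854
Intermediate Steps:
r = I*√831 (r = √(-831) = I*√831 ≈ 28.827*I)
R(G) = I*√831*√G (R(G) = (I*√831)*√G = I*√831*√G)
b(v) = -4*v*(-86 + v) (b(v) = -4*v*(v - 86) = -4*v*(-86 + v))
R(-285)/b(-741) = (I*√831*√(-285))/((4*(-741)*(86 - 1*(-741)))) = (I*√831*(I*√285))/((4*(-741)*(86 + 741))) = (-3*√26315)/((4*(-741)*827)) = -3*√26315/(-2451228) = -3*√26315*(-1/2451228) = √26315/817076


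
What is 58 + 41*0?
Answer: 58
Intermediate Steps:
58 + 41*0 = 58 + 0 = 58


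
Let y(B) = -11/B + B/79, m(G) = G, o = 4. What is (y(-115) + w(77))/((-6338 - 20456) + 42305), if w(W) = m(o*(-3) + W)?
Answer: 578169/140917435 ≈ 0.0041029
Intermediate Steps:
w(W) = -12 + W (w(W) = 4*(-3) + W = -12 + W)
y(B) = -11/B + B/79 (y(B) = -11/B + B*(1/79) = -11/B + B/79)
(y(-115) + w(77))/((-6338 - 20456) + 42305) = ((-11/(-115) + (1/79)*(-115)) + (-12 + 77))/((-6338 - 20456) + 42305) = ((-11*(-1/115) - 115/79) + 65)/(-26794 + 42305) = ((11/115 - 115/79) + 65)/15511 = (-12356/9085 + 65)*(1/15511) = (578169/9085)*(1/15511) = 578169/140917435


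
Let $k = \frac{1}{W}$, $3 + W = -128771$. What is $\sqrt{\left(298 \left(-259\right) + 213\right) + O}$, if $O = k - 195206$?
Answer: $\frac{i \sqrt{4696574502434}}{4154} \approx 521.7 i$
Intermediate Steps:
$W = -128774$ ($W = -3 - 128771 = -128774$)
$k = - \frac{1}{128774}$ ($k = \frac{1}{-128774} = - \frac{1}{128774} \approx -7.7655 \cdot 10^{-6}$)
$O = - \frac{25137457445}{128774}$ ($O = - \frac{1}{128774} - 195206 = - \frac{25137457445}{128774} \approx -1.9521 \cdot 10^{5}$)
$\sqrt{\left(298 \left(-259\right) + 213\right) + O} = \sqrt{\left(298 \left(-259\right) + 213\right) - \frac{25137457445}{128774}} = \sqrt{\left(-77182 + 213\right) - \frac{25137457445}{128774}} = \sqrt{-76969 - \frac{25137457445}{128774}} = \sqrt{- \frac{35049063451}{128774}} = \frac{i \sqrt{4696574502434}}{4154}$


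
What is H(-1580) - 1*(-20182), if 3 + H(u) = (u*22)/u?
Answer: 20201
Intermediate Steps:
H(u) = 19 (H(u) = -3 + (u*22)/u = -3 + (22*u)/u = -3 + 22 = 19)
H(-1580) - 1*(-20182) = 19 - 1*(-20182) = 19 + 20182 = 20201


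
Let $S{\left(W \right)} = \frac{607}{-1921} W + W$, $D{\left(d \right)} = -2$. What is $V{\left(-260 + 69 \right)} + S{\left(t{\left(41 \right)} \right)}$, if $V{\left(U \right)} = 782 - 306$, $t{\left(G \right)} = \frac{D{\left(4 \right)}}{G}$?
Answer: $\frac{37487608}{78761} \approx 475.97$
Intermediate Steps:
$t{\left(G \right)} = - \frac{2}{G}$
$V{\left(U \right)} = 476$
$S{\left(W \right)} = \frac{1314 W}{1921}$ ($S{\left(W \right)} = 607 \left(- \frac{1}{1921}\right) W + W = - \frac{607 W}{1921} + W = \frac{1314 W}{1921}$)
$V{\left(-260 + 69 \right)} + S{\left(t{\left(41 \right)} \right)} = 476 + \frac{1314 \left(- \frac{2}{41}\right)}{1921} = 476 + \frac{1314 \left(\left(-2\right) \frac{1}{41}\right)}{1921} = 476 + \frac{1314}{1921} \left(- \frac{2}{41}\right) = 476 - \frac{2628}{78761} = \frac{37487608}{78761}$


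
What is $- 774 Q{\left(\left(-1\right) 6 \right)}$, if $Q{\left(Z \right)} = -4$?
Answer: $3096$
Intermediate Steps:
$- 774 Q{\left(\left(-1\right) 6 \right)} = \left(-774\right) \left(-4\right) = 3096$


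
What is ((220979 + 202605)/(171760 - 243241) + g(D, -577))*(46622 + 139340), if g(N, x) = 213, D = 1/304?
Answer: 2752585162978/71481 ≈ 3.8508e+7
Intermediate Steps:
D = 1/304 ≈ 0.0032895
((220979 + 202605)/(171760 - 243241) + g(D, -577))*(46622 + 139340) = ((220979 + 202605)/(171760 - 243241) + 213)*(46622 + 139340) = (423584/(-71481) + 213)*185962 = (423584*(-1/71481) + 213)*185962 = (-423584/71481 + 213)*185962 = (14801869/71481)*185962 = 2752585162978/71481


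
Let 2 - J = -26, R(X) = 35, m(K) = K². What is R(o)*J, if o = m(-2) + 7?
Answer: 980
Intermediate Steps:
o = 11 (o = (-2)² + 7 = 4 + 7 = 11)
J = 28 (J = 2 - 1*(-26) = 2 + 26 = 28)
R(o)*J = 35*28 = 980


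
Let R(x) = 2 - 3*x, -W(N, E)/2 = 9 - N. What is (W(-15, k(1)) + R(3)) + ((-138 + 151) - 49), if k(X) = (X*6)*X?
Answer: -91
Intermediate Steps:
k(X) = 6*X² (k(X) = (6*X)*X = 6*X²)
W(N, E) = -18 + 2*N (W(N, E) = -2*(9 - N) = -18 + 2*N)
(W(-15, k(1)) + R(3)) + ((-138 + 151) - 49) = ((-18 + 2*(-15)) + (2 - 3*3)) + ((-138 + 151) - 49) = ((-18 - 30) + (2 - 9)) + (13 - 49) = (-48 - 7) - 36 = -55 - 36 = -91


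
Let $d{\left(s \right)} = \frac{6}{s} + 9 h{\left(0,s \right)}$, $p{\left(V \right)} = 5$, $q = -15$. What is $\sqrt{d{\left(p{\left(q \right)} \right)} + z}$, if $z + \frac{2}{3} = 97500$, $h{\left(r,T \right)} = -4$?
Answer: $\frac{4 \sqrt{1370595}}{15} \approx 312.19$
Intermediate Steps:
$z = \frac{292498}{3}$ ($z = - \frac{2}{3} + 97500 = \frac{292498}{3} \approx 97499.0$)
$d{\left(s \right)} = -36 + \frac{6}{s}$ ($d{\left(s \right)} = \frac{6}{s} + 9 \left(-4\right) = \frac{6}{s} - 36 = -36 + \frac{6}{s}$)
$\sqrt{d{\left(p{\left(q \right)} \right)} + z} = \sqrt{\left(-36 + \frac{6}{5}\right) + \frac{292498}{3}} = \sqrt{- \frac{174}{5} + \frac{292498}{3}} = \sqrt{\frac{1461968}{15}} = \frac{4 \sqrt{1370595}}{15}$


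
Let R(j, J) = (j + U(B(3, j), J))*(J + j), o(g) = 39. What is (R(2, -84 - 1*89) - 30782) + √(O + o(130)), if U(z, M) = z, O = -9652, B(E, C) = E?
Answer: -31637 + I*√9613 ≈ -31637.0 + 98.046*I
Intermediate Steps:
R(j, J) = (3 + j)*(J + j) (R(j, J) = (j + 3)*(J + j) = (3 + j)*(J + j))
(R(2, -84 - 1*89) - 30782) + √(O + o(130)) = ((2² + 3*(-84 - 1*89) + 3*2 + (-84 - 1*89)*2) - 30782) + √(-9652 + 39) = ((4 + 3*(-84 - 89) + 6 + (-84 - 89)*2) - 30782) + √(-9613) = ((4 + 3*(-173) + 6 - 173*2) - 30782) + I*√9613 = ((4 - 519 + 6 - 346) - 30782) + I*√9613 = (-855 - 30782) + I*√9613 = -31637 + I*√9613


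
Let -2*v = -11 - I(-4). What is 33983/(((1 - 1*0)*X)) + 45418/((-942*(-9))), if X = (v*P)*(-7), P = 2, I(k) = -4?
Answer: -142941196/207711 ≈ -688.17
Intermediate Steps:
v = 7/2 (v = -(-11 - 1*(-4))/2 = -(-11 + 4)/2 = -½*(-7) = 7/2 ≈ 3.5000)
X = -49 (X = ((7/2)*2)*(-7) = 7*(-7) = -49)
33983/(((1 - 1*0)*X)) + 45418/((-942*(-9))) = 33983/(((1 - 1*0)*(-49))) + 45418/((-942*(-9))) = 33983/(((1 + 0)*(-49))) + 45418/8478 = 33983/((1*(-49))) + 45418*(1/8478) = 33983/(-49) + 22709/4239 = 33983*(-1/49) + 22709/4239 = -33983/49 + 22709/4239 = -142941196/207711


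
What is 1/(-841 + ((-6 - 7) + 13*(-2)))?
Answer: -1/880 ≈ -0.0011364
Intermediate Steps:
1/(-841 + ((-6 - 7) + 13*(-2))) = 1/(-841 + (-13 - 26)) = 1/(-841 - 39) = 1/(-880) = -1/880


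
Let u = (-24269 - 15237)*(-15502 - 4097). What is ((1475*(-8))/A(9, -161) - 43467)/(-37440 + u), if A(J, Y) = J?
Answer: -403003/6968165886 ≈ -5.7835e-5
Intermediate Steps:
u = 774278094 (u = -39506*(-19599) = 774278094)
((1475*(-8))/A(9, -161) - 43467)/(-37440 + u) = ((1475*(-8))/9 - 43467)/(-37440 + 774278094) = (-11800*1/9 - 43467)/774240654 = (-11800/9 - 43467)*(1/774240654) = -403003/9*1/774240654 = -403003/6968165886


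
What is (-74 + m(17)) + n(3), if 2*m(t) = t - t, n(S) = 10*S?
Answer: -44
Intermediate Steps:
m(t) = 0 (m(t) = (t - t)/2 = (½)*0 = 0)
(-74 + m(17)) + n(3) = (-74 + 0) + 10*3 = -74 + 30 = -44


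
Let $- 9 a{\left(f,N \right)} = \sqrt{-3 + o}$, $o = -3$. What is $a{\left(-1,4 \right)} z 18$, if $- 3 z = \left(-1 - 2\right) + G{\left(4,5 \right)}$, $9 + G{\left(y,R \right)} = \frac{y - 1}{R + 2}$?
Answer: $- \frac{54 i \sqrt{6}}{7} \approx - 18.896 i$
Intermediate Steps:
$G{\left(y,R \right)} = -9 + \frac{-1 + y}{2 + R}$ ($G{\left(y,R \right)} = -9 + \frac{y - 1}{R + 2} = -9 + \frac{-1 + y}{2 + R}$)
$a{\left(f,N \right)} = - \frac{i \sqrt{6}}{9}$ ($a{\left(f,N \right)} = - \frac{\sqrt{-3 - 3}}{9} = - \frac{\sqrt{-6}}{9} = - \frac{i \sqrt{6}}{9}$)
$z = \frac{27}{7}$ ($z = - \frac{\left(-1 - 2\right) + \frac{-19 + 4 - 45}{2 + 5}}{3} = - \frac{-3 + \frac{-19 + 4 - 45}{7}}{3} = - \frac{-3 + \frac{1}{7} \left(-60\right)}{3} = - \frac{-3 - \frac{60}{7}}{3} = \left(- \frac{1}{3}\right) \left(- \frac{81}{7}\right) = \frac{27}{7} \approx 3.8571$)
$a{\left(-1,4 \right)} z 18 = - \frac{i \sqrt{6}}{9} \cdot \frac{27}{7} \cdot 18 = - \frac{3 i \sqrt{6}}{7} \cdot 18 = - \frac{54 i \sqrt{6}}{7}$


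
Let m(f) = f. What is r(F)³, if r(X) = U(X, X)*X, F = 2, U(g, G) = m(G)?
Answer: 64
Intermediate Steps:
U(g, G) = G
r(X) = X² (r(X) = X*X = X²)
r(F)³ = (2²)³ = 4³ = 64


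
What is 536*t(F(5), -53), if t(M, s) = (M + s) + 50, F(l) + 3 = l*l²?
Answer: 63784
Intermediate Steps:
F(l) = -3 + l³ (F(l) = -3 + l*l² = -3 + l³)
t(M, s) = 50 + M + s
536*t(F(5), -53) = 536*(50 + (-3 + 5³) - 53) = 536*(50 + (-3 + 125) - 53) = 536*(50 + 122 - 53) = 536*119 = 63784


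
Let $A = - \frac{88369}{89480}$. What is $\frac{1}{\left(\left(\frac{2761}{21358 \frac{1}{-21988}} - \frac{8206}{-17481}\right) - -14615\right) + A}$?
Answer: $\frac{16704090518520}{196641225518503369} \approx 8.4947 \cdot 10^{-5}$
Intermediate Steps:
$A = - \frac{88369}{89480}$ ($A = \left(-88369\right) \frac{1}{89480} = - \frac{88369}{89480} \approx -0.98758$)
$\frac{1}{\left(\left(\frac{2761}{21358 \frac{1}{-21988}} - \frac{8206}{-17481}\right) - -14615\right) + A} = \frac{1}{\left(\left(\frac{2761}{21358 \frac{1}{-21988}} - \frac{8206}{-17481}\right) - -14615\right) - \frac{88369}{89480}} = \frac{1}{\left(\left(\frac{2761}{21358 \left(- \frac{1}{21988}\right)} - - \frac{8206}{17481}\right) + 14615\right) - \frac{88369}{89480}} = \frac{1}{\left(\left(\frac{2761}{- \frac{10679}{10994}} + \frac{8206}{17481}\right) + 14615\right) - \frac{88369}{89480}} = \frac{1}{\left(\left(2761 \left(- \frac{10994}{10679}\right) + \frac{8206}{17481}\right) + 14615\right) - \frac{88369}{89480}} = \frac{1}{\left(\left(- \frac{30354434}{10679} + \frac{8206}{17481}\right) + 14615\right) - \frac{88369}{89480}} = \frac{1}{\left(- \frac{530538228880}{186679599} + 14615\right) - \frac{88369}{89480}} = \frac{1}{\frac{2197784110505}{186679599} - \frac{88369}{89480}} = \frac{1}{\frac{196641225518503369}{16704090518520}} = \frac{16704090518520}{196641225518503369}$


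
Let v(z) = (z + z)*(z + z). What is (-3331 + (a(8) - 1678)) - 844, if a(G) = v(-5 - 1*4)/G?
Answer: -11625/2 ≈ -5812.5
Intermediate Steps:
v(z) = 4*z**2 (v(z) = (2*z)*(2*z) = 4*z**2)
a(G) = 324/G (a(G) = (4*(-5 - 1*4)**2)/G = (4*(-5 - 4)**2)/G = (4*(-9)**2)/G = (4*81)/G = 324/G)
(-3331 + (a(8) - 1678)) - 844 = (-3331 + (324/8 - 1678)) - 844 = (-3331 + (324*(1/8) - 1678)) - 844 = (-3331 + (81/2 - 1678)) - 844 = (-3331 - 3275/2) - 844 = -9937/2 - 844 = -11625/2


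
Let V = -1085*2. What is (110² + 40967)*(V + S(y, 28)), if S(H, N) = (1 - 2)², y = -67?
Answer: -115102323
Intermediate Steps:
V = -2170
S(H, N) = 1 (S(H, N) = (-1)² = 1)
(110² + 40967)*(V + S(y, 28)) = (110² + 40967)*(-2170 + 1) = (12100 + 40967)*(-2169) = 53067*(-2169) = -115102323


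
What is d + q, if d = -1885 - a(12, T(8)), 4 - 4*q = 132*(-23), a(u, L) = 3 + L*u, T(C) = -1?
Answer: -1116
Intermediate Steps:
q = 760 (q = 1 - 33*(-23) = 1 - ¼*(-3036) = 1 + 759 = 760)
d = -1876 (d = -1885 - (3 - 1*12) = -1885 - (3 - 12) = -1885 - 1*(-9) = -1885 + 9 = -1876)
d + q = -1876 + 760 = -1116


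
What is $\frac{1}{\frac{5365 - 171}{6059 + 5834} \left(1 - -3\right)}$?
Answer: $\frac{1699}{2968} \approx 0.57244$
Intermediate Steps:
$\frac{1}{\frac{5365 - 171}{6059 + 5834} \left(1 - -3\right)} = \frac{1}{\frac{5194}{11893} \left(1 + 3\right)} = \frac{1}{5194 \cdot \frac{1}{11893} \cdot 4} = \frac{1}{\frac{742}{1699} \cdot 4} = \frac{1}{\frac{2968}{1699}} = \frac{1699}{2968}$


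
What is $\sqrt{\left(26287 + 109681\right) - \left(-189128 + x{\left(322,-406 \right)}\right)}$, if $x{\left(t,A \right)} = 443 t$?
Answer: $5 \sqrt{7298} \approx 427.14$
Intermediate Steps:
$\sqrt{\left(26287 + 109681\right) - \left(-189128 + x{\left(322,-406 \right)}\right)} = \sqrt{\left(26287 + 109681\right) + \left(189128 - 443 \cdot 322\right)} = \sqrt{135968 + \left(189128 - 142646\right)} = \sqrt{135968 + 46482} = \sqrt{182450} = 5 \sqrt{7298}$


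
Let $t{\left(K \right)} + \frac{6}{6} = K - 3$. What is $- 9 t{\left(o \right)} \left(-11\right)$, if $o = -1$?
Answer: $-495$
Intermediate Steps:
$t{\left(K \right)} = -4 + K$ ($t{\left(K \right)} = -1 + \left(K - 3\right) = -1 + \left(-3 + K\right) = -4 + K$)
$- 9 t{\left(o \right)} \left(-11\right) = - 9 \left(-4 - 1\right) \left(-11\right) = \left(-9\right) \left(-5\right) \left(-11\right) = 45 \left(-11\right) = -495$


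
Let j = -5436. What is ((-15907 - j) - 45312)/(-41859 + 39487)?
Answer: 55783/2372 ≈ 23.517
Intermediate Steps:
((-15907 - j) - 45312)/(-41859 + 39487) = ((-15907 - 1*(-5436)) - 45312)/(-41859 + 39487) = ((-15907 + 5436) - 45312)/(-2372) = (-10471 - 45312)*(-1/2372) = -55783*(-1/2372) = 55783/2372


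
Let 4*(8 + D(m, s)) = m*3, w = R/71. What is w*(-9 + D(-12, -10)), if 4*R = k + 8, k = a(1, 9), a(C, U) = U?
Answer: -221/142 ≈ -1.5563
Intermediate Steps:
k = 9
R = 17/4 (R = (9 + 8)/4 = (1/4)*17 = 17/4 ≈ 4.2500)
w = 17/284 (w = (17/4)/71 = (17/4)*(1/71) = 17/284 ≈ 0.059859)
D(m, s) = -8 + 3*m/4 (D(m, s) = -8 + (m*3)/4 = -8 + (3*m)/4 = -8 + 3*m/4)
w*(-9 + D(-12, -10)) = 17*(-9 + (-8 + (3/4)*(-12)))/284 = 17*(-9 + (-8 - 9))/284 = 17*(-9 - 17)/284 = (17/284)*(-26) = -221/142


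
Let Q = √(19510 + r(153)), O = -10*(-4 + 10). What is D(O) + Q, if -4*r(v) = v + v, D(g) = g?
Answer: -60 + √77734/2 ≈ 79.404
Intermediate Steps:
O = -60 (O = -10*6 = -60)
r(v) = -v/2 (r(v) = -(v + v)/4 = -v/2)
Q = √77734/2 (Q = √(19510 - ½*153) = √(19510 - 153/2) = √(38867/2) = √77734/2 ≈ 139.40)
D(O) + Q = -60 + √77734/2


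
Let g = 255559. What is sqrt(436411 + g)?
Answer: sqrt(691970) ≈ 831.85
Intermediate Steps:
sqrt(436411 + g) = sqrt(436411 + 255559) = sqrt(691970)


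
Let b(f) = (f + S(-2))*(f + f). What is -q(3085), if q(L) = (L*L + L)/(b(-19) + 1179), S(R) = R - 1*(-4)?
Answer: -1904062/365 ≈ -5216.6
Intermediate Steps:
S(R) = 4 + R (S(R) = R + 4 = 4 + R)
b(f) = 2*f*(2 + f) (b(f) = (f + (4 - 2))*(f + f) = (f + 2)*(2*f) = (2 + f)*(2*f) = 2*f*(2 + f))
q(L) = L/1825 + L²/1825 (q(L) = (L*L + L)/(2*(-19)*(2 - 19) + 1179) = (L² + L)/(2*(-19)*(-17) + 1179) = (L + L²)/(646 + 1179) = (L + L²)/1825 = (L + L²)*(1/1825) = L/1825 + L²/1825)
-q(3085) = -3085*(1 + 3085)/1825 = -3085*3086/1825 = -1*1904062/365 = -1904062/365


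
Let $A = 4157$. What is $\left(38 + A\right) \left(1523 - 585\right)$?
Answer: $3934910$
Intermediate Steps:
$\left(38 + A\right) \left(1523 - 585\right) = \left(38 + 4157\right) \left(1523 - 585\right) = 4195 \cdot 938 = 3934910$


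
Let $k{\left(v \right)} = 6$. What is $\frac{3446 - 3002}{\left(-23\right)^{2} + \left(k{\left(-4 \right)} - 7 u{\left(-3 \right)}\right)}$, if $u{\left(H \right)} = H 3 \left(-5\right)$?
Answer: $\frac{111}{55} \approx 2.0182$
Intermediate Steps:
$u{\left(H \right)} = - 15 H$ ($u{\left(H \right)} = 3 H \left(-5\right) = - 15 H$)
$\frac{3446 - 3002}{\left(-23\right)^{2} + \left(k{\left(-4 \right)} - 7 u{\left(-3 \right)}\right)} = \frac{3446 - 3002}{\left(-23\right)^{2} + \left(6 - 7 \left(\left(-15\right) \left(-3\right)\right)\right)} = \frac{444}{529 + \left(6 - 315\right)} = \frac{444}{529 - 309} = \frac{444}{220} = 444 \cdot \frac{1}{220} = \frac{111}{55}$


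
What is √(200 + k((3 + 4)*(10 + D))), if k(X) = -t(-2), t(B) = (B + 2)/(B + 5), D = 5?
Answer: 10*√2 ≈ 14.142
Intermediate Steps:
t(B) = (2 + B)/(5 + B)
k(X) = 0 (k(X) = -(2 - 2)/(5 - 2) = -0/3 = -1*0 = 0)
√(200 + k((3 + 4)*(10 + D))) = √(200 + 0) = √200 = 10*√2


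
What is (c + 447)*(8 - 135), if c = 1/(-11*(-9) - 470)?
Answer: -21061172/371 ≈ -56769.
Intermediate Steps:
c = -1/371 (c = 1/(99 - 470) = 1/(-371) = -1/371 ≈ -0.0026954)
(c + 447)*(8 - 135) = (-1/371 + 447)*(8 - 135) = (165836/371)*(-127) = -21061172/371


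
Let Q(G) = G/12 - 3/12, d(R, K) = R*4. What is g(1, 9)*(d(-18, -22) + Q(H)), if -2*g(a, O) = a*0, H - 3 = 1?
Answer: 0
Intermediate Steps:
d(R, K) = 4*R
H = 4 (H = 3 + 1 = 4)
g(a, O) = 0 (g(a, O) = -a*0/2 = -1/2*0 = 0)
Q(G) = -1/4 + G/12 (Q(G) = G*(1/12) - 3*1/12 = G/12 - 1/4 = -1/4 + G/12)
g(1, 9)*(d(-18, -22) + Q(H)) = 0*(4*(-18) + (-1/4 + (1/12)*4)) = 0*(-72 + (-1/4 + 1/3)) = 0*(-72 + 1/12) = 0*(-863/12) = 0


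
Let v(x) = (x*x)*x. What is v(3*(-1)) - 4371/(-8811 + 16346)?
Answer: -207816/7535 ≈ -27.580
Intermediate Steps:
v(x) = x³ (v(x) = x²*x = x³)
v(3*(-1)) - 4371/(-8811 + 16346) = (3*(-1))³ - 4371/(-8811 + 16346) = (-3)³ - 4371/7535 = -27 - 4371*1/7535 = -27 - 4371/7535 = -207816/7535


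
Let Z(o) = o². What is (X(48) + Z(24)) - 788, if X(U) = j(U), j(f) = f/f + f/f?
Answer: -210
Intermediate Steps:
j(f) = 2 (j(f) = 1 + 1 = 2)
X(U) = 2
(X(48) + Z(24)) - 788 = (2 + 24²) - 788 = (2 + 576) - 788 = 578 - 788 = -210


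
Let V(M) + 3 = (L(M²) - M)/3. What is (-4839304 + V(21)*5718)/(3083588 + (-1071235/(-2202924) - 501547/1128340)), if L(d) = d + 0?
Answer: -1260203900176807260/958089023251394819 ≈ -1.3153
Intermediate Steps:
L(d) = d
V(M) = -3 - M/3 + M²/3 (V(M) = -3 + (M² - M)/3 = -3 + (M² - M)*(⅓) = -3 + (-M/3 + M²/3) = -3 - M/3 + M²/3)
(-4839304 + V(21)*5718)/(3083588 + (-1071235/(-2202924) - 501547/1128340)) = (-4839304 + (-3 - ⅓*21 + (⅓)*21²)*5718)/(3083588 + (-1071235/(-2202924) - 501547/1128340)) = (-4839304 + (-3 - 7 + (⅓)*441)*5718)/(3083588 + (-1071235*(-1/2202924) - 501547*1/1128340)) = (-4839304 + (-3 - 7 + 147)*5718)/(3083588 + (1071235/2202924 - 501547/1128340)) = (-4839304 + 137*5718)/(3083588 + 12980922059/310705908270) = (-4839304 + 783366)/(958089023251394819/310705908270) = -4055938*310705908270/958089023251394819 = -1260203900176807260/958089023251394819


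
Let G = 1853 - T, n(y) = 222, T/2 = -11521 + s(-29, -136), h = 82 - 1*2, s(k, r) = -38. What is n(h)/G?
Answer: 222/24971 ≈ 0.0088903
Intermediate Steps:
h = 80 (h = 82 - 2 = 80)
T = -23118 (T = 2*(-11521 - 38) = 2*(-11559) = -23118)
G = 24971 (G = 1853 - 1*(-23118) = 1853 + 23118 = 24971)
n(h)/G = 222/24971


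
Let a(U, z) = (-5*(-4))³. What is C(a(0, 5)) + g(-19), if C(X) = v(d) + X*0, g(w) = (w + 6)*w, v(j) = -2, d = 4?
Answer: 245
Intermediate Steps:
g(w) = w*(6 + w) (g(w) = (6 + w)*w = w*(6 + w))
a(U, z) = 8000 (a(U, z) = 20³ = 8000)
C(X) = -2 (C(X) = -2 + X*0 = -2 + 0 = -2)
C(a(0, 5)) + g(-19) = -2 - 19*(6 - 19) = -2 - 19*(-13) = -2 + 247 = 245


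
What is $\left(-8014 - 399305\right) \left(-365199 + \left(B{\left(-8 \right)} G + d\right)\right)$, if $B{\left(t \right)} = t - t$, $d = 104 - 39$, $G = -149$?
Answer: $148726015746$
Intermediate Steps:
$d = 65$ ($d = 104 - 39 = 65$)
$B{\left(t \right)} = 0$
$\left(-8014 - 399305\right) \left(-365199 + \left(B{\left(-8 \right)} G + d\right)\right) = \left(-8014 - 399305\right) \left(-365199 + \left(0 \left(-149\right) + 65\right)\right) = - 407319 \left(-365199 + \left(0 + 65\right)\right) = - 407319 \left(-365199 + 65\right) = \left(-407319\right) \left(-365134\right) = 148726015746$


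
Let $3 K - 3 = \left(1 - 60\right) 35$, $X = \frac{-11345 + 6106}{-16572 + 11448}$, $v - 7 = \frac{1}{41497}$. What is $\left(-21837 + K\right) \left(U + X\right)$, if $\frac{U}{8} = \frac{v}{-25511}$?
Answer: $- \frac{373966215882317069}{16273259852724} \approx -22980.0$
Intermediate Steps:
$v = \frac{290480}{41497}$ ($v = 7 + \frac{1}{41497} = \frac{290480}{41497} \approx 7.0$)
$X = \frac{5239}{5124}$ ($X = - \frac{5239}{-5124} = \left(-5239\right) \left(- \frac{1}{5124}\right) = \frac{5239}{5124} \approx 1.0224$)
$U = - \frac{2323840}{1058629967}$ ($U = 8 \frac{290480}{41497 \left(-25511\right)} = 8 \cdot \frac{290480}{41497} \left(- \frac{1}{25511}\right) = 8 \left(- \frac{290480}{1058629967}\right) = - \frac{2323840}{1058629967} \approx -0.0021951$)
$K = - \frac{2062}{3}$ ($K = 1 + \frac{\left(1 - 60\right) 35}{3} = 1 + \frac{\left(-59\right) 35}{3} = 1 + \frac{1}{3} \left(-2065\right) = 1 - \frac{2065}{3} = - \frac{2062}{3} \approx -687.33$)
$\left(-21837 + K\right) \left(U + X\right) = \left(-21837 - \frac{2062}{3}\right) \left(- \frac{2323840}{1058629967} + \frac{5239}{5124}\right) = \left(- \frac{67573}{3}\right) \frac{5534255040953}{5424419950908} = - \frac{373966215882317069}{16273259852724}$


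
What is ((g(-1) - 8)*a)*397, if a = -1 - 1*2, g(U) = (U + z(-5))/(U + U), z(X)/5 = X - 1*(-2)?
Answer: 0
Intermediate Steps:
z(X) = 10 + 5*X (z(X) = 5*(X - 1*(-2)) = 5*(X + 2) = 5*(2 + X) = 10 + 5*X)
g(U) = (-15 + U)/(2*U) (g(U) = (U + (10 + 5*(-5)))/(U + U) = (U + (10 - 25))/((2*U)) = (U - 15)*(1/(2*U)) = (-15 + U)*(1/(2*U)) = (-15 + U)/(2*U))
a = -3 (a = -1 - 2 = -3)
((g(-1) - 8)*a)*397 = (((1/2)*(-15 - 1)/(-1) - 8)*(-3))*397 = (((1/2)*(-1)*(-16) - 8)*(-3))*397 = ((8 - 8)*(-3))*397 = (0*(-3))*397 = 0*397 = 0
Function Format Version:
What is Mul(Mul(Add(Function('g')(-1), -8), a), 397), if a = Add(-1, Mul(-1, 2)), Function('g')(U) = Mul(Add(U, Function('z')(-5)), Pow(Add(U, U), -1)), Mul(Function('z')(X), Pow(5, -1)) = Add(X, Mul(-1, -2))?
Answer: 0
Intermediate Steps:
Function('z')(X) = Add(10, Mul(5, X)) (Function('z')(X) = Mul(5, Add(X, Mul(-1, -2))) = Mul(5, Add(X, 2)) = Mul(5, Add(2, X)) = Add(10, Mul(5, X)))
Function('g')(U) = Mul(Rational(1, 2), Pow(U, -1), Add(-15, U)) (Function('g')(U) = Mul(Add(U, Add(10, Mul(5, -5))), Pow(Add(U, U), -1)) = Mul(Add(U, Add(10, -25)), Pow(Mul(2, U), -1)) = Mul(Add(U, -15), Mul(Rational(1, 2), Pow(U, -1))) = Mul(Add(-15, U), Mul(Rational(1, 2), Pow(U, -1))) = Mul(Rational(1, 2), Pow(U, -1), Add(-15, U)))
a = -3 (a = Add(-1, -2) = -3)
Mul(Mul(Add(Function('g')(-1), -8), a), 397) = Mul(Mul(Add(Mul(Rational(1, 2), Pow(-1, -1), Add(-15, -1)), -8), -3), 397) = Mul(Mul(Add(Mul(Rational(1, 2), -1, -16), -8), -3), 397) = Mul(Mul(Add(8, -8), -3), 397) = Mul(Mul(0, -3), 397) = Mul(0, 397) = 0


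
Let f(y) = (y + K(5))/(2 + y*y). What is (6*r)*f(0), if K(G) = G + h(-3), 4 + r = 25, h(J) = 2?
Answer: 441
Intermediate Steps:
r = 21 (r = -4 + 25 = 21)
K(G) = 2 + G (K(G) = G + 2 = 2 + G)
f(y) = (7 + y)/(2 + y**2) (f(y) = (y + (2 + 5))/(2 + y*y) = (y + 7)/(2 + y**2) = (7 + y)/(2 + y**2))
(6*r)*f(0) = (6*21)*((7 + 0)/(2 + 0**2)) = 126*(7/(2 + 0)) = 126*(7/2) = 441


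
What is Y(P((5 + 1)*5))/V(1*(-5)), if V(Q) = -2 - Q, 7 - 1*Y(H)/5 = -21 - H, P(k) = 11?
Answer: 65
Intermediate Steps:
Y(H) = 140 + 5*H (Y(H) = 35 - 5*(-21 - H) = 35 + (105 + 5*H) = 140 + 5*H)
Y(P((5 + 1)*5))/V(1*(-5)) = (140 + 5*11)/(-2 - (-5)) = (140 + 55)/(-2 - 1*(-5)) = 195/(-2 + 5) = 195/3 = 195*(⅓) = 65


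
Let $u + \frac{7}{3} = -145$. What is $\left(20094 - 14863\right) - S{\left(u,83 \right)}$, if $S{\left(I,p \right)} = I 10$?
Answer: $\frac{20113}{3} \approx 6704.3$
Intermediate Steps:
$u = - \frac{442}{3}$ ($u = - \frac{7}{3} - 145 = - \frac{442}{3} \approx -147.33$)
$S{\left(I,p \right)} = 10 I$
$\left(20094 - 14863\right) - S{\left(u,83 \right)} = \left(20094 - 14863\right) - 10 \left(- \frac{442}{3}\right) = 5231 - - \frac{4420}{3} = 5231 + \frac{4420}{3} = \frac{20113}{3}$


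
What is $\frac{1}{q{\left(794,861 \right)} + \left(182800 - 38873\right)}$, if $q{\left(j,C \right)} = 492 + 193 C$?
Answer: $\frac{1}{310592} \approx 3.2197 \cdot 10^{-6}$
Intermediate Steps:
$\frac{1}{q{\left(794,861 \right)} + \left(182800 - 38873\right)} = \frac{1}{\left(492 + 193 \cdot 861\right) + \left(182800 - 38873\right)} = \frac{1}{\left(492 + 166173\right) + \left(182800 - 38873\right)} = \frac{1}{166665 + 143927} = \frac{1}{310592}$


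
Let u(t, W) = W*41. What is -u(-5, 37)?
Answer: -1517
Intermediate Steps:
u(t, W) = 41*W
-u(-5, 37) = -41*37 = -1*1517 = -1517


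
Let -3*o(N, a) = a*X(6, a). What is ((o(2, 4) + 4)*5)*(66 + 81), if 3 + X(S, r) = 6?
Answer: 0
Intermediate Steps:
X(S, r) = 3 (X(S, r) = -3 + 6 = 3)
o(N, a) = -a (o(N, a) = -a*3/3 = -a)
((o(2, 4) + 4)*5)*(66 + 81) = ((-1*4 + 4)*5)*(66 + 81) = ((-4 + 4)*5)*147 = (0*5)*147 = 0*147 = 0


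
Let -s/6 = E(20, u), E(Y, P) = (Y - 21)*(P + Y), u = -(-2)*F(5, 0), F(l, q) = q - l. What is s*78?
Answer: 4680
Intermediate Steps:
u = -10 (u = -(-2)*(0 - 1*5) = -(-2)*(0 - 5) = -(-2)*(-5) = -1*10 = -10)
E(Y, P) = (-21 + Y)*(P + Y)
s = 60 (s = -6*(20² - 21*(-10) - 21*20 - 10*20) = -6*(400 + 210 - 420 - 200) = -6*(-10) = 60)
s*78 = 60*78 = 4680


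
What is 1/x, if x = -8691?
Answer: -1/8691 ≈ -0.00011506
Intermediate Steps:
1/x = 1/(-8691) = -1/8691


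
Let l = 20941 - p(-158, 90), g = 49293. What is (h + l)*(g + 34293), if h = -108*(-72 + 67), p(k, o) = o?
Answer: 1787988126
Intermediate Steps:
h = 540 (h = -108*(-5) = 540)
l = 20851 (l = 20941 - 1*90 = 20941 - 90 = 20851)
(h + l)*(g + 34293) = (540 + 20851)*(49293 + 34293) = 21391*83586 = 1787988126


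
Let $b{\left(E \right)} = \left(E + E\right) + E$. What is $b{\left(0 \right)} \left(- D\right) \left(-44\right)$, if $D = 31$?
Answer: $0$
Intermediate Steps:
$b{\left(E \right)} = 3 E$ ($b{\left(E \right)} = 2 E + E = 3 E$)
$b{\left(0 \right)} \left(- D\right) \left(-44\right) = 3 \cdot 0 \left(\left(-1\right) 31\right) \left(-44\right) = 0 \left(-31\right) \left(-44\right) = 0 \left(-44\right) = 0$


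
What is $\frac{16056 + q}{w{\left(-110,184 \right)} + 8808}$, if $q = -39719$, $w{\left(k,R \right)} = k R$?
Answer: $\frac{23663}{11432} \approx 2.0699$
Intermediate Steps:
$w{\left(k,R \right)} = R k$
$\frac{16056 + q}{w{\left(-110,184 \right)} + 8808} = \frac{16056 - 39719}{184 \left(-110\right) + 8808} = - \frac{23663}{-20240 + 8808} = - \frac{23663}{-11432} = \left(-23663\right) \left(- \frac{1}{11432}\right) = \frac{23663}{11432}$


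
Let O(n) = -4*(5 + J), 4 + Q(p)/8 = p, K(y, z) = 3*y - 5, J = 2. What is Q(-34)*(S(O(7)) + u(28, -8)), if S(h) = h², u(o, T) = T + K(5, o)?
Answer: -238944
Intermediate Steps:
K(y, z) = -5 + 3*y
Q(p) = -32 + 8*p
u(o, T) = 10 + T (u(o, T) = T + (-5 + 3*5) = T + (-5 + 15) = T + 10 = 10 + T)
O(n) = -28 (O(n) = -4*(5 + 2) = -4*7 = -28)
Q(-34)*(S(O(7)) + u(28, -8)) = (-32 + 8*(-34))*((-28)² + (10 - 8)) = (-32 - 272)*(784 + 2) = -304*786 = -238944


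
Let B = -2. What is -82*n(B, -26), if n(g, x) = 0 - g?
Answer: -164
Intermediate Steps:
n(g, x) = -g
-82*n(B, -26) = -(-82)*(-2) = -82*2 = -164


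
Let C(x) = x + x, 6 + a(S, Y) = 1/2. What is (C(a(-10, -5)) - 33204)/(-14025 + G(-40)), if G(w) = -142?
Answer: 33215/14167 ≈ 2.3445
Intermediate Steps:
a(S, Y) = -11/2 (a(S, Y) = -6 + 1/2 = -6 + ½ = -11/2)
C(x) = 2*x
(C(a(-10, -5)) - 33204)/(-14025 + G(-40)) = (2*(-11/2) - 33204)/(-14025 - 142) = (-11 - 33204)/(-14167) = -33215*(-1/14167) = 33215/14167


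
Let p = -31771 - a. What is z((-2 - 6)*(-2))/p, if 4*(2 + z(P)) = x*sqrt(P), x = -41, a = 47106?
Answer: 43/78877 ≈ 0.00054515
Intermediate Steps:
z(P) = -2 - 41*sqrt(P)/4 (z(P) = -2 + (-41*sqrt(P))/4 = -2 - 41*sqrt(P)/4)
p = -78877 (p = -31771 - 1*47106 = -31771 - 47106 = -78877)
z((-2 - 6)*(-2))/p = (-2 - 41*sqrt((-2 - 6)*(-2))/4)/(-78877) = (-2 - 41*sqrt(-8*(-2))/4)*(-1/78877) = (-2 - 41*sqrt(16)/4)*(-1/78877) = (-2 - 41/4*4)*(-1/78877) = (-2 - 41)*(-1/78877) = -43*(-1/78877) = 43/78877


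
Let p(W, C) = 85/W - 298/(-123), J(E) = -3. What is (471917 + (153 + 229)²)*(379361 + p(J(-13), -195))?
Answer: 9609119610552/41 ≈ 2.3437e+11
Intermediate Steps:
p(W, C) = 298/123 + 85/W (p(W, C) = 85/W - 298*(-1/123) = 85/W + 298/123 = 298/123 + 85/W)
(471917 + (153 + 229)²)*(379361 + p(J(-13), -195)) = (471917 + (153 + 229)²)*(379361 + (298/123 + 85/(-3))) = (471917 + 382²)*(379361 + (298/123 + 85*(-⅓))) = (471917 + 145924)*(379361 + (298/123 - 85/3)) = 617841*(379361 - 3187/123) = 617841*(46658216/123) = 9609119610552/41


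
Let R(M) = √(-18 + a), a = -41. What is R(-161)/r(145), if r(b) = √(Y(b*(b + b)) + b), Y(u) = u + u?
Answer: I*√4970455/84245 ≈ 0.026464*I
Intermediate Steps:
Y(u) = 2*u
r(b) = √(b + 4*b²) (r(b) = √(2*(b*(b + b)) + b) = √(2*(b*(2*b)) + b) = √(2*(2*b²) + b) = √(4*b² + b) = √(b + 4*b²))
R(M) = I*√59 (R(M) = √(-18 - 41) = √(-59) = I*√59)
R(-161)/r(145) = (I*√59)/(√(145*(1 + 4*145))) = (I*√59)/(√(145*(1 + 580))) = (I*√59)/(√(145*581)) = (I*√59)/(√84245) = (I*√59)*(√84245/84245) = I*√4970455/84245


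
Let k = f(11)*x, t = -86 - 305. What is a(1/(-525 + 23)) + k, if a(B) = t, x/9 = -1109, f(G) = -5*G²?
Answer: 6038114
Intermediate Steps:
x = -9981 (x = 9*(-1109) = -9981)
t = -391
a(B) = -391
k = 6038505 (k = -5*11²*(-9981) = -5*121*(-9981) = -605*(-9981) = 6038505)
a(1/(-525 + 23)) + k = -391 + 6038505 = 6038114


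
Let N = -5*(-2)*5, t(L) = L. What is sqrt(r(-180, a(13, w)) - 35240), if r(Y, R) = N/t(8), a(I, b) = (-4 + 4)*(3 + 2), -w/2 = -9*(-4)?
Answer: I*sqrt(140935)/2 ≈ 187.71*I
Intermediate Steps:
w = -72 (w = -(-18)*(-4) = -2*36 = -72)
a(I, b) = 0 (a(I, b) = 0*5 = 0)
N = 50 (N = 10*5 = 50)
r(Y, R) = 25/4 (r(Y, R) = 50/8 = 50*(1/8) = 25/4)
sqrt(r(-180, a(13, w)) - 35240) = sqrt(25/4 - 35240) = sqrt(-140935/4) = I*sqrt(140935)/2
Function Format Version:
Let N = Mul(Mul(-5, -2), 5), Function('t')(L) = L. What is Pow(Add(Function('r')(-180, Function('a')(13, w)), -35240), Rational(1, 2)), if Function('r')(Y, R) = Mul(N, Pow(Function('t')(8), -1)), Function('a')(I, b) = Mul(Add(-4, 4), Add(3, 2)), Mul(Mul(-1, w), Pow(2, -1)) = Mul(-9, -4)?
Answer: Mul(Rational(1, 2), I, Pow(140935, Rational(1, 2))) ≈ Mul(187.71, I)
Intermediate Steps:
w = -72 (w = Mul(-2, Mul(-9, -4)) = Mul(-2, 36) = -72)
Function('a')(I, b) = 0 (Function('a')(I, b) = Mul(0, 5) = 0)
N = 50 (N = Mul(10, 5) = 50)
Function('r')(Y, R) = Rational(25, 4) (Function('r')(Y, R) = Mul(50, Pow(8, -1)) = Mul(50, Rational(1, 8)) = Rational(25, 4))
Pow(Add(Function('r')(-180, Function('a')(13, w)), -35240), Rational(1, 2)) = Pow(Add(Rational(25, 4), -35240), Rational(1, 2)) = Pow(Rational(-140935, 4), Rational(1, 2)) = Mul(Rational(1, 2), I, Pow(140935, Rational(1, 2)))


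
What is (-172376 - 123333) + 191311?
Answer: -104398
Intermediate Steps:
(-172376 - 123333) + 191311 = -295709 + 191311 = -104398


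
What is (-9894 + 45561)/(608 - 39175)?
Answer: -35667/38567 ≈ -0.92481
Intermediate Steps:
(-9894 + 45561)/(608 - 39175) = 35667/(-38567) = 35667*(-1/38567) = -35667/38567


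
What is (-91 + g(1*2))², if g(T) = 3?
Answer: 7744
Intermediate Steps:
(-91 + g(1*2))² = (-91 + 3)² = (-88)² = 7744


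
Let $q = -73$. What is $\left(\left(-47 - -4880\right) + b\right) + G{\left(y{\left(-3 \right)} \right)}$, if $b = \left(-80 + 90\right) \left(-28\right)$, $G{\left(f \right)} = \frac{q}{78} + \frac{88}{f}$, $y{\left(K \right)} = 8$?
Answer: $\frac{355919}{78} \approx 4563.1$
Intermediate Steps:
$G{\left(f \right)} = - \frac{73}{78} + \frac{88}{f}$
$b = -280$ ($b = 10 \left(-28\right) = -280$)
$\left(\left(-47 - -4880\right) + b\right) + G{\left(y{\left(-3 \right)} \right)} = \left(\left(-47 - -4880\right) - 280\right) - \left(\frac{73}{78} - \frac{88}{8}\right) = \left(\left(-47 + 4880\right) - 280\right) + \left(- \frac{73}{78} + 88 \cdot \frac{1}{8}\right) = \left(4833 - 280\right) + \left(- \frac{73}{78} + 11\right) = 4553 + \frac{785}{78} = \frac{355919}{78}$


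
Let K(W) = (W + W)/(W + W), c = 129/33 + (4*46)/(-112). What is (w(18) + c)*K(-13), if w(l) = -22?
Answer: -3039/154 ≈ -19.734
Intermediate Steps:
c = 349/154 (c = 129*(1/33) + 184*(-1/112) = 43/11 - 23/14 = 349/154 ≈ 2.2662)
K(W) = 1 (K(W) = (2*W)/((2*W)) = (2*W)*(1/(2*W)) = 1)
(w(18) + c)*K(-13) = (-22 + 349/154)*1 = -3039/154*1 = -3039/154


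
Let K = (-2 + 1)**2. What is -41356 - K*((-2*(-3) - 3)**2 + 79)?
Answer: -41444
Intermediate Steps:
K = 1 (K = (-1)**2 = 1)
-41356 - K*((-2*(-3) - 3)**2 + 79) = -41356 - ((-2*(-3) - 3)**2 + 79) = -41356 - ((6 - 3)**2 + 79) = -41356 - (3**2 + 79) = -41356 - (9 + 79) = -41356 - 88 = -41444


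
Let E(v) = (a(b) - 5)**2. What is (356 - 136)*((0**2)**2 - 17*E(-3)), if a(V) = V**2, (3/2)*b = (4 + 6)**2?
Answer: -5970543573500/81 ≈ -7.3710e+10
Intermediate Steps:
b = 200/3 (b = 2*(4 + 6)**2/3 = (2/3)*10**2 = (2/3)*100 = 200/3 ≈ 66.667)
E(v) = 1596402025/81 (E(v) = ((200/3)**2 - 5)**2 = (40000/9 - 5)**2 = (39955/9)**2 = 1596402025/81)
(356 - 136)*((0**2)**2 - 17*E(-3)) = (356 - 136)*((0**2)**2 - 17*1596402025/81) = 220*(0**2 - 27138834425/81) = 220*(0 - 27138834425/81) = 220*(-27138834425/81) = -5970543573500/81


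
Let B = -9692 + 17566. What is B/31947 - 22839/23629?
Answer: -543582787/754875663 ≈ -0.72010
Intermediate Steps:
B = 7874
B/31947 - 22839/23629 = 7874/31947 - 22839/23629 = -543582787/754875663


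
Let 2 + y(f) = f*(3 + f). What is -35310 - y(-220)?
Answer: -83048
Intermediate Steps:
y(f) = -2 + f*(3 + f)
-35310 - y(-220) = -35310 - (-2 + (-220)² + 3*(-220)) = -35310 - (-2 + 48400 - 660) = -35310 - 1*47738 = -35310 - 47738 = -83048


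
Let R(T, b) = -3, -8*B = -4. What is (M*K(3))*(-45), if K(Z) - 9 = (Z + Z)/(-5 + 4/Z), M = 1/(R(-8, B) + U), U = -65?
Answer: 3645/748 ≈ 4.8730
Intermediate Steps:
B = ½ (B = -⅛*(-4) = ½ ≈ 0.50000)
M = -1/68 (M = 1/(-3 - 65) = 1/(-68) = -1/68 ≈ -0.014706)
K(Z) = 9 + 2*Z/(-5 + 4/Z) (K(Z) = 9 + (Z + Z)/(-5 + 4/Z) = 9 + (2*Z)/(-5 + 4/Z) = 9 + 2*Z/(-5 + 4/Z))
(M*K(3))*(-45) = -(-36 - 2*3² + 45*3)/(68*(-4 + 5*3))*(-45) = -(-36 - 2*9 + 135)/(68*(-4 + 15))*(-45) = -(-36 - 18 + 135)/(68*11)*(-45) = -81/748*(-45) = 3645/748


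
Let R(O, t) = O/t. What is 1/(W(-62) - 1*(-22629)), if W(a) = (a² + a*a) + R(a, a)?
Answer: 1/30318 ≈ 3.2984e-5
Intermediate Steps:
W(a) = 1 + 2*a² (W(a) = (a² + a*a) + a/a = (a² + a²) + 1 = 2*a² + 1 = 1 + 2*a²)
1/(W(-62) - 1*(-22629)) = 1/((1 + 2*(-62)²) - 1*(-22629)) = 1/((1 + 2*3844) + 22629) = 1/((1 + 7688) + 22629) = 1/(7689 + 22629) = 1/30318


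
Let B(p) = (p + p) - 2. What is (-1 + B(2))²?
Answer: 1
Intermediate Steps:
B(p) = -2 + 2*p (B(p) = 2*p - 2 = -2 + 2*p)
(-1 + B(2))² = (-1 + (-2 + 2*2))² = (-1 + (-2 + 4))² = (-1 + 2)² = 1² = 1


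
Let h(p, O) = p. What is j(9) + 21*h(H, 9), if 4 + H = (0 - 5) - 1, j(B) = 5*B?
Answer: -165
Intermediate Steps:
H = -10 (H = -4 + ((0 - 5) - 1) = -4 + (-5 - 1) = -4 - 6 = -10)
j(9) + 21*h(H, 9) = 5*9 + 21*(-10) = 45 - 210 = -165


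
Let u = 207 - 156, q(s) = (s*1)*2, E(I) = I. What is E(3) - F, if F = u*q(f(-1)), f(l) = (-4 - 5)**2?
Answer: -8259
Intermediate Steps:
f(l) = 81 (f(l) = (-9)**2 = 81)
q(s) = 2*s (q(s) = s*2 = 2*s)
u = 51
F = 8262 (F = 51*(2*81) = 51*162 = 8262)
E(3) - F = 3 - 1*8262 = 3 - 8262 = -8259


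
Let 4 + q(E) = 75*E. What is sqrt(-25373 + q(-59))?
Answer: I*sqrt(29802) ≈ 172.63*I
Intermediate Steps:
q(E) = -4 + 75*E
sqrt(-25373 + q(-59)) = sqrt(-25373 + (-4 + 75*(-59))) = sqrt(-25373 + (-4 - 4425)) = sqrt(-25373 - 4429) = sqrt(-29802) = I*sqrt(29802)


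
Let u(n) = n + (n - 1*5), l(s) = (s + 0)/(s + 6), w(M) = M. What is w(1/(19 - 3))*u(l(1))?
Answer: -33/112 ≈ -0.29464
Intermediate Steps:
l(s) = s/(6 + s)
u(n) = -5 + 2*n (u(n) = n + (n - 5) = n + (-5 + n) = -5 + 2*n)
w(1/(19 - 3))*u(l(1)) = (-5 + 2*(1/(6 + 1)))/(19 - 3) = (-5 + 2*(1/7))/16 = (-5 + 2*(1*(⅐)))/16 = (-5 + 2*(⅐))/16 = (-5 + 2/7)/16 = (1/16)*(-33/7) = -33/112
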